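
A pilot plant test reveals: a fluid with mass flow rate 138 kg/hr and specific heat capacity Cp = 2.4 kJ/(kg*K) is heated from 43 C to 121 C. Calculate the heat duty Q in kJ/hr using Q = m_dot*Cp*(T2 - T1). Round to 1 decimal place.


Q = m_dot * Cp * (T2 - T1)
Q = 138 * 2.4 * (121 - 43)
Q = 138 * 2.4 * 78
Q = 25833.6 kJ/hr


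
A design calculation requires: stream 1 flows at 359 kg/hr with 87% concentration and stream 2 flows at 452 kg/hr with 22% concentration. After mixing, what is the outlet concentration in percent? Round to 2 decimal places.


Mass balance on solute: F1*x1 + F2*x2 = F3*x3
F3 = F1 + F2 = 359 + 452 = 811 kg/hr
x3 = (F1*x1 + F2*x2)/F3
x3 = (359*0.87 + 452*0.22) / 811
x3 = 50.77%


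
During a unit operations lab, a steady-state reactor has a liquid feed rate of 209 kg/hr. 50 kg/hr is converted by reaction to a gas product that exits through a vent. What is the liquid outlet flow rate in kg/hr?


Steady-state mass balance on the main outlet: F_out = F_in - F_removed
F_out = 209 - 50
F_out = 159 kg/hr


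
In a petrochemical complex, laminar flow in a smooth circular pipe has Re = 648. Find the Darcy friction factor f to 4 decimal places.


f = 64 / Re
f = 64 / 648
f = 0.0988


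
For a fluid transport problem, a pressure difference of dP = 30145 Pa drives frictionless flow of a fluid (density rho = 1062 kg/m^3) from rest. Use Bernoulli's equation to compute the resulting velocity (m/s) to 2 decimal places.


v = sqrt(2*dP/rho)
v = sqrt(2*30145/1062)
v = sqrt(56.770245)
v = 7.53 m/s


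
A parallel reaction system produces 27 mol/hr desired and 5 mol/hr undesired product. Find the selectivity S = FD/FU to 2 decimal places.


S = desired product rate / undesired product rate
S = 27 / 5
S = 5.40


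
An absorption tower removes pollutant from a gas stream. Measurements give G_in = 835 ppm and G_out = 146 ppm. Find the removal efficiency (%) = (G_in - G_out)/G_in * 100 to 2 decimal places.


Efficiency = (G_in - G_out) / G_in * 100%
Efficiency = (835 - 146) / 835 * 100
Efficiency = 689 / 835 * 100
Efficiency = 82.51%


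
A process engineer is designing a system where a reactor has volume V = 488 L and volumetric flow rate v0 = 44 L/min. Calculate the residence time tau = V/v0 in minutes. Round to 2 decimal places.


tau = V / v0
tau = 488 / 44
tau = 11.09 min


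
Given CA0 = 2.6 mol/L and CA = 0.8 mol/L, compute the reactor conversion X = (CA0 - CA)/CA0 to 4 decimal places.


X = (CA0 - CA) / CA0
X = (2.6 - 0.8) / 2.6
X = 1.8 / 2.6
X = 0.6923


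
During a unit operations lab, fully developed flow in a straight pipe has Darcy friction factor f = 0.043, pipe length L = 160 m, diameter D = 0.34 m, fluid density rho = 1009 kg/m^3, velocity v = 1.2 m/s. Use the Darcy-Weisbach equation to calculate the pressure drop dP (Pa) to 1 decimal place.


dP = f * (L/D) * (rho*v^2/2)
dP = 0.043 * (160/0.34) * (1009*1.2^2/2)
L/D = 470.58823529
rho*v^2/2 = 1009*1.44/2 = 726.48
dP = 0.043 * 470.58823529 * 726.48
dP = 14700.5 Pa


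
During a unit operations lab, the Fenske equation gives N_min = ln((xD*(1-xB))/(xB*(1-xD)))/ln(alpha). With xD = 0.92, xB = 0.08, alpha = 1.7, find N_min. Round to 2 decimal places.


N_min = ln((xD*(1-xB))/(xB*(1-xD))) / ln(alpha)
Numerator inside ln: 0.8464 / 0.0064 = 132.25
ln(132.25) = 4.884694
ln(alpha) = ln(1.7) = 0.530628
N_min = 4.884694 / 0.530628 = 9.21


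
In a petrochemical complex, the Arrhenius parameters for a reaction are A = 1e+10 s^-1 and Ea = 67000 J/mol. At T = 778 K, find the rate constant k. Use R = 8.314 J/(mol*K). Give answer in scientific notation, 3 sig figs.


k = A * exp(-Ea/(R*T))
k = 1e+10 * exp(-67000 / (8.314 * 778))
k = 1e+10 * exp(-10.358221)
k = 3.17e+05


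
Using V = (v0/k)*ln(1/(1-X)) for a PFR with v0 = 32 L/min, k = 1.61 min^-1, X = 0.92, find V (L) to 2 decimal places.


V = (v0/k) * ln(1/(1-X))
V = (32/1.61) * ln(1/(1-0.92))
V = 19.875776 * ln(12.5)
V = 19.875776 * 2.525729
V = 50.20 L


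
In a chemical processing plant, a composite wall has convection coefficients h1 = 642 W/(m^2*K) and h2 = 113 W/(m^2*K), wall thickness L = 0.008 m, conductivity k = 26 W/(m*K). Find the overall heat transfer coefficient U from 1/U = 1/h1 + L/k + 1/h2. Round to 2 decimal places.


1/U = 1/h1 + L/k + 1/h2
1/U = 1/642 + 0.008/26 + 1/113
1/U = 0.0015576324 + 0.0003076923 + 0.0088495575
1/U = 0.0107148822
U = 93.33 W/(m^2*K)


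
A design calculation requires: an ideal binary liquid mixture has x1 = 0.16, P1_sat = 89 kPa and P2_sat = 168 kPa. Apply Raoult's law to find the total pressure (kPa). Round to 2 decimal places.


P = x1*P1_sat + x2*P2_sat
x2 = 1 - x1 = 1 - 0.16 = 0.84
P = 0.16*89 + 0.84*168
P = 14.24 + 141.12
P = 155.36 kPa


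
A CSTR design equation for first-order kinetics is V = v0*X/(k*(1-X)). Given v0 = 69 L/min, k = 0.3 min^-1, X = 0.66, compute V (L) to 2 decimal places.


V = v0 * X / (k * (1 - X))
V = 69 * 0.66 / (0.3 * (1 - 0.66))
V = 45.54 / (0.3 * 0.34)
V = 45.54 / 0.102
V = 446.47 L


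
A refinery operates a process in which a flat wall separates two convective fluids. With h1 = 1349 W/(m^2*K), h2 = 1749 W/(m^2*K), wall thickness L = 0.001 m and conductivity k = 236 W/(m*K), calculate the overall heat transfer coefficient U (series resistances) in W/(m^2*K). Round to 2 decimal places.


1/U = 1/h1 + L/k + 1/h2
1/U = 1/1349 + 0.001/236 + 1/1749
1/U = 0.0007412898 + 4.2373e-06 + 0.0005717553
1/U = 0.0013172824
U = 759.14 W/(m^2*K)


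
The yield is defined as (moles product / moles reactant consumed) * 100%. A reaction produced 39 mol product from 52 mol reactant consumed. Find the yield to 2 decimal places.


Yield = (moles product / moles consumed) * 100%
Yield = (39 / 52) * 100
Yield = 0.75 * 100
Yield = 75.00%


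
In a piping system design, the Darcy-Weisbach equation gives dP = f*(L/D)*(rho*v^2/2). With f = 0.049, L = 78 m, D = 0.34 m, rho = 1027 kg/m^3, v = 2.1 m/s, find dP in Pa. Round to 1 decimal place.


dP = f * (L/D) * (rho*v^2/2)
dP = 0.049 * (78/0.34) * (1027*2.1^2/2)
L/D = 229.41176471
rho*v^2/2 = 1027*4.41/2 = 2264.535
dP = 0.049 * 229.41176471 * 2264.535
dP = 25456.0 Pa


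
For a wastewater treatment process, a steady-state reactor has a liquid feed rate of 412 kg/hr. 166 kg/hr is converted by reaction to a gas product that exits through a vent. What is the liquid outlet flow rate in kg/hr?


Steady-state mass balance on the main outlet: F_out = F_in - F_removed
F_out = 412 - 166
F_out = 246 kg/hr


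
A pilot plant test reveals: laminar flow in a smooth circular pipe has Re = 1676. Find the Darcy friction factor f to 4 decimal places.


f = 64 / Re
f = 64 / 1676
f = 0.0382


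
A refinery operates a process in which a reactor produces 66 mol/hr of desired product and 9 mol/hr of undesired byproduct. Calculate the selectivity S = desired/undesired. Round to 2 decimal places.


S = desired product rate / undesired product rate
S = 66 / 9
S = 7.33


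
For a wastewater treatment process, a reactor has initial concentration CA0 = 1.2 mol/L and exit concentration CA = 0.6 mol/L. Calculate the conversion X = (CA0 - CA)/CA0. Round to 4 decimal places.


X = (CA0 - CA) / CA0
X = (1.2 - 0.6) / 1.2
X = 0.6 / 1.2
X = 0.5000


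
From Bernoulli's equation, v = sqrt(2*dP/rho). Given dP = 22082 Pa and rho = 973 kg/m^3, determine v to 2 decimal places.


v = sqrt(2*dP/rho)
v = sqrt(2*22082/973)
v = sqrt(45.389517)
v = 6.74 m/s


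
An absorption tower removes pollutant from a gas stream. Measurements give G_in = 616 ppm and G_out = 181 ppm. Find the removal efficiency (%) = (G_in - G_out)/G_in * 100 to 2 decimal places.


Efficiency = (G_in - G_out) / G_in * 100%
Efficiency = (616 - 181) / 616 * 100
Efficiency = 435 / 616 * 100
Efficiency = 70.62%


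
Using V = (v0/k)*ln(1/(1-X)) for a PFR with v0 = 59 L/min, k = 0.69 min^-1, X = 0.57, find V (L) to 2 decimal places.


V = (v0/k) * ln(1/(1-X))
V = (59/0.69) * ln(1/(1-0.57))
V = 85.507246 * ln(2.325581)
V = 85.507246 * 0.84397
V = 72.17 L


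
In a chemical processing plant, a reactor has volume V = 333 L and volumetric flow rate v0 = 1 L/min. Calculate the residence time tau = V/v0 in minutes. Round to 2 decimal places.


tau = V / v0
tau = 333 / 1
tau = 333.00 min


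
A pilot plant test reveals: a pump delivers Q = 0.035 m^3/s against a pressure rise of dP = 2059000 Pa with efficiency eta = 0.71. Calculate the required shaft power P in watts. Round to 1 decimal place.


P = Q * dP / eta
P = 0.035 * 2059000 / 0.71
P = 72065.0 / 0.71
P = 101500.0 W


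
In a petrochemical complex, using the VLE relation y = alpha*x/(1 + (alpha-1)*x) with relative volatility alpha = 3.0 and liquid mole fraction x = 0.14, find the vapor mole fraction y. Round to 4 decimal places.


y = alpha*x / (1 + (alpha-1)*x)
y = 3.0*0.14 / (1 + (3.0-1)*0.14)
y = 0.42 / (1 + 0.28)
y = 0.42 / 1.28
y = 0.3281


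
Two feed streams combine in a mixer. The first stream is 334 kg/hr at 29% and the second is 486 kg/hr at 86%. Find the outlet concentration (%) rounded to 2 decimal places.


Mass balance on solute: F1*x1 + F2*x2 = F3*x3
F3 = F1 + F2 = 334 + 486 = 820 kg/hr
x3 = (F1*x1 + F2*x2)/F3
x3 = (334*0.29 + 486*0.86) / 820
x3 = 62.78%


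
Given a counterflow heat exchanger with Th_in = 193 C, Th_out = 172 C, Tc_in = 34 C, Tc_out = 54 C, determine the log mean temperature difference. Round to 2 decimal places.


dT1 = Th_in - Tc_out = 193 - 54 = 139
dT2 = Th_out - Tc_in = 172 - 34 = 138
LMTD = (dT1 - dT2) / ln(dT1/dT2)
LMTD = (139 - 138) / ln(139/138)
LMTD = 138.50 K


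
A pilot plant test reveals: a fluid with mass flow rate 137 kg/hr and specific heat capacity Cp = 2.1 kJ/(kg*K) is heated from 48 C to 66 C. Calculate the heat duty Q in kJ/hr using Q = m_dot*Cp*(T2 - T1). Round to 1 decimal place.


Q = m_dot * Cp * (T2 - T1)
Q = 137 * 2.1 * (66 - 48)
Q = 137 * 2.1 * 18
Q = 5178.6 kJ/hr


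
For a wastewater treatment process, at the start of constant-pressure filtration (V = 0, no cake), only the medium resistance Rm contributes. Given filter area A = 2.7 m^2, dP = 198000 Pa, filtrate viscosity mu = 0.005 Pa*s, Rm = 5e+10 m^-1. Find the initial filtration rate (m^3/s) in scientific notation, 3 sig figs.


rate = A * dP / (mu * Rm)
rate = 2.7 * 198000 / (0.005 * 5e+10)
rate = 534600.0 / 2.500e+08
rate = 2.14e-03 m^3/s


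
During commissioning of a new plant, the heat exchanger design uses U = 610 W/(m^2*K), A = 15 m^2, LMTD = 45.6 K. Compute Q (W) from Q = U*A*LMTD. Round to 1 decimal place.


Q = U * A * LMTD
Q = 610 * 15 * 45.6
Q = 417240.0 W


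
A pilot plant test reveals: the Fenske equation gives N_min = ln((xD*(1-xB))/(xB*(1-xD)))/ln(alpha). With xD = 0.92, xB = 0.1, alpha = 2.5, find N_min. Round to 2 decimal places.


N_min = ln((xD*(1-xB))/(xB*(1-xD))) / ln(alpha)
Numerator inside ln: 0.828 / 0.008 = 103.5
ln(103.5) = 4.639572
ln(alpha) = ln(2.5) = 0.916291
N_min = 4.639572 / 0.916291 = 5.06


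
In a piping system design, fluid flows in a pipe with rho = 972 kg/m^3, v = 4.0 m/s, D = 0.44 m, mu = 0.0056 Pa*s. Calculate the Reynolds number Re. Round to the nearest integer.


Re = rho * v * D / mu
Re = 972 * 4.0 * 0.44 / 0.0056
Re = 1710.72 / 0.0056
Re = 305486


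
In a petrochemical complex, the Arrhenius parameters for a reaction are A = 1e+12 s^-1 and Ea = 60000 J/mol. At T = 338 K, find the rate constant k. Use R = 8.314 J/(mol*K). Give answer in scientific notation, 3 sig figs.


k = A * exp(-Ea/(R*T))
k = 1e+12 * exp(-60000 / (8.314 * 338))
k = 1e+12 * exp(-21.35131)
k = 5.34e+02


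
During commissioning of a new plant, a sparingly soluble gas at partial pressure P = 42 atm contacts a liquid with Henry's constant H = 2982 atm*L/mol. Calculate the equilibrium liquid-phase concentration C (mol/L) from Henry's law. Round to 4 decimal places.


C = P / H
C = 42 / 2982
C = 0.0141 mol/L


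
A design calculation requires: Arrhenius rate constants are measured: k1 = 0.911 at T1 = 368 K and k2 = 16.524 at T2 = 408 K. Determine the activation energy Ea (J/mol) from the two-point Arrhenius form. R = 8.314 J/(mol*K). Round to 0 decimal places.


Ea = R * ln(k2/k1) / (1/T1 - 1/T2)
ln(k2/k1) = ln(16.524/0.911) = 2.8980263
1/T1 - 1/T2 = 1/368 - 1/408 = 0.000266410912
Ea = 8.314 * 2.8980263 / 0.000266410912
Ea = 90440 J/mol


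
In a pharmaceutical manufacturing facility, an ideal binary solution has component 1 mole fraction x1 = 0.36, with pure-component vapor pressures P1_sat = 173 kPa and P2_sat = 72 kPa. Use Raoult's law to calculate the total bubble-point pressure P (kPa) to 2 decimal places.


P = x1*P1_sat + x2*P2_sat
x2 = 1 - x1 = 1 - 0.36 = 0.64
P = 0.36*173 + 0.64*72
P = 62.28 + 46.08
P = 108.36 kPa


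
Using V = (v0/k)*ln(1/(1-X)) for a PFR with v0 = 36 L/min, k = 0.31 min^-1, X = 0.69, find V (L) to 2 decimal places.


V = (v0/k) * ln(1/(1-X))
V = (36/0.31) * ln(1/(1-0.69))
V = 116.129032 * ln(3.225806)
V = 116.129032 * 1.171183
V = 136.01 L


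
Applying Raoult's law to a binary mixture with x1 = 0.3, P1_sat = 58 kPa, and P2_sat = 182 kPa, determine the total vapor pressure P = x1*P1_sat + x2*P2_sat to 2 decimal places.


P = x1*P1_sat + x2*P2_sat
x2 = 1 - x1 = 1 - 0.3 = 0.7
P = 0.3*58 + 0.7*182
P = 17.4 + 127.4
P = 144.80 kPa


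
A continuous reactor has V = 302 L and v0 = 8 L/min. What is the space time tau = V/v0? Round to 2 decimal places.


tau = V / v0
tau = 302 / 8
tau = 37.75 min


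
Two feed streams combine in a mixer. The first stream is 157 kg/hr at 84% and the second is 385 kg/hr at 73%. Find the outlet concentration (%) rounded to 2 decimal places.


Mass balance on solute: F1*x1 + F2*x2 = F3*x3
F3 = F1 + F2 = 157 + 385 = 542 kg/hr
x3 = (F1*x1 + F2*x2)/F3
x3 = (157*0.84 + 385*0.73) / 542
x3 = 76.19%


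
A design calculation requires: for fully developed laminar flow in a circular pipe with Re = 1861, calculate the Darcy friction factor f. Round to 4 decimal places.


f = 64 / Re
f = 64 / 1861
f = 0.0344


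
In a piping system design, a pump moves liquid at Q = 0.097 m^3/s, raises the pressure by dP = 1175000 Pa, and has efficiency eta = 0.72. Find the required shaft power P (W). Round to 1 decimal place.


P = Q * dP / eta
P = 0.097 * 1175000 / 0.72
P = 113975.0 / 0.72
P = 158298.6 W


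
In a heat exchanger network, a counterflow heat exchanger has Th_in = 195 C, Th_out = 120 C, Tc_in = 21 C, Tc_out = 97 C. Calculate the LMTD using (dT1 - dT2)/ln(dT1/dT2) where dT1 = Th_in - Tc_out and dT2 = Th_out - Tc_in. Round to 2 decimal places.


dT1 = Th_in - Tc_out = 195 - 97 = 98
dT2 = Th_out - Tc_in = 120 - 21 = 99
LMTD = (dT1 - dT2) / ln(dT1/dT2)
LMTD = (98 - 99) / ln(98/99)
LMTD = 98.50 K


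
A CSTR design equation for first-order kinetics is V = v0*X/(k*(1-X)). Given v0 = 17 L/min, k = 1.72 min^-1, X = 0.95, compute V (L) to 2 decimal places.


V = v0 * X / (k * (1 - X))
V = 17 * 0.95 / (1.72 * (1 - 0.95))
V = 16.15 / (1.72 * 0.05)
V = 16.15 / 0.086
V = 187.79 L


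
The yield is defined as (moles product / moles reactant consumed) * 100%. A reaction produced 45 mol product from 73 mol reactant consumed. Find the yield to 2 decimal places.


Yield = (moles product / moles consumed) * 100%
Yield = (45 / 73) * 100
Yield = 0.6164 * 100
Yield = 61.64%


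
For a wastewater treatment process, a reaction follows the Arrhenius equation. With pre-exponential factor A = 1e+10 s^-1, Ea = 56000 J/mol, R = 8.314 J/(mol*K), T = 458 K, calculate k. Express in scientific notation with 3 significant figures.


k = A * exp(-Ea/(R*T))
k = 1e+10 * exp(-56000 / (8.314 * 458))
k = 1e+10 * exp(-14.706608)
k = 4.10e+03


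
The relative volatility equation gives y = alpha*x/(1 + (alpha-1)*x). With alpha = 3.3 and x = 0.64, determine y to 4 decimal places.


y = alpha*x / (1 + (alpha-1)*x)
y = 3.3*0.64 / (1 + (3.3-1)*0.64)
y = 2.112 / (1 + 1.472)
y = 2.112 / 2.472
y = 0.8544


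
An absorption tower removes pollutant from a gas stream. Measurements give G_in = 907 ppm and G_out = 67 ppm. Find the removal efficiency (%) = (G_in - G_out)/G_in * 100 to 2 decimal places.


Efficiency = (G_in - G_out) / G_in * 100%
Efficiency = (907 - 67) / 907 * 100
Efficiency = 840 / 907 * 100
Efficiency = 92.61%


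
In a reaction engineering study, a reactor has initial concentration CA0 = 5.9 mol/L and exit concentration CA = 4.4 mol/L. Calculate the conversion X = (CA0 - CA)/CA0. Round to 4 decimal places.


X = (CA0 - CA) / CA0
X = (5.9 - 4.4) / 5.9
X = 1.5 / 5.9
X = 0.2542


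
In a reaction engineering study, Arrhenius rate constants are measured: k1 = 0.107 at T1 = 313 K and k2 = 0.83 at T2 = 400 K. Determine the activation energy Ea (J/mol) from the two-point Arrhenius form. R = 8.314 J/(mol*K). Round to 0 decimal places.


Ea = R * ln(k2/k1) / (1/T1 - 1/T2)
ln(k2/k1) = ln(0.83/0.107) = 2.0485969
1/T1 - 1/T2 = 1/313 - 1/400 = 0.000694888179
Ea = 8.314 * 2.0485969 / 0.000694888179
Ea = 24510 J/mol


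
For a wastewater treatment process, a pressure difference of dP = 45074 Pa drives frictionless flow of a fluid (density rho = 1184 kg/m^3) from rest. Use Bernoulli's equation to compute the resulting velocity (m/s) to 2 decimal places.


v = sqrt(2*dP/rho)
v = sqrt(2*45074/1184)
v = sqrt(76.138514)
v = 8.73 m/s


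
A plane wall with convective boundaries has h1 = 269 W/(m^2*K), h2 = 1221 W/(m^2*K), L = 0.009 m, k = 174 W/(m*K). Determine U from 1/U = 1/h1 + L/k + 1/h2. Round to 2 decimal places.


1/U = 1/h1 + L/k + 1/h2
1/U = 1/269 + 0.009/174 + 1/1221
1/U = 0.0037174721 + 5.17241e-05 + 0.0008190008
1/U = 0.004588197
U = 217.95 W/(m^2*K)


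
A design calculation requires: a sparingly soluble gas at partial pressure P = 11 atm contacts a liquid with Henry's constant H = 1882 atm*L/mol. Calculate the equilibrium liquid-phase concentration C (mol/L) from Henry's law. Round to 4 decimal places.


C = P / H
C = 11 / 1882
C = 0.0058 mol/L


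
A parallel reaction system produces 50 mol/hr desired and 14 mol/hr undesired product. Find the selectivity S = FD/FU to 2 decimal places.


S = desired product rate / undesired product rate
S = 50 / 14
S = 3.57


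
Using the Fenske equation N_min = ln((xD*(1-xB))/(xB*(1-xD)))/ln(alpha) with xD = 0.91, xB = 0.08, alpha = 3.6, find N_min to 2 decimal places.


N_min = ln((xD*(1-xB))/(xB*(1-xD))) / ln(alpha)
Numerator inside ln: 0.8372 / 0.0072 = 116.277778
ln(116.277778) = 4.755982
ln(alpha) = ln(3.6) = 1.280934
N_min = 4.755982 / 1.280934 = 3.71


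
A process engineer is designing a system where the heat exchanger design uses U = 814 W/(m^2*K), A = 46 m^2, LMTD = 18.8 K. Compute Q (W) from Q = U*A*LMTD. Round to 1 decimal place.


Q = U * A * LMTD
Q = 814 * 46 * 18.8
Q = 703947.2 W


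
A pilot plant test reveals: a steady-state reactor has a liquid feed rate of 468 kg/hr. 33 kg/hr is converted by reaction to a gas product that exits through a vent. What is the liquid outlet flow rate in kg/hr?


Steady-state mass balance on the main outlet: F_out = F_in - F_removed
F_out = 468 - 33
F_out = 435 kg/hr


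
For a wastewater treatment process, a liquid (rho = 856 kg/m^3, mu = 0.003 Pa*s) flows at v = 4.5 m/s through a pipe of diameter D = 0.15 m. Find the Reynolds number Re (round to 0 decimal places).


Re = rho * v * D / mu
Re = 856 * 4.5 * 0.15 / 0.003
Re = 577.8 / 0.003
Re = 192600


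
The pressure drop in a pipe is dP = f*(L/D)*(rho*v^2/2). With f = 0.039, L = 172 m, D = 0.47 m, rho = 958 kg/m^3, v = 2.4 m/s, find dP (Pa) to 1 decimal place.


dP = f * (L/D) * (rho*v^2/2)
dP = 0.039 * (172/0.47) * (958*2.4^2/2)
L/D = 365.95744681
rho*v^2/2 = 958*5.76/2 = 2759.04
dP = 0.039 * 365.95744681 * 2759.04
dP = 39378.0 Pa


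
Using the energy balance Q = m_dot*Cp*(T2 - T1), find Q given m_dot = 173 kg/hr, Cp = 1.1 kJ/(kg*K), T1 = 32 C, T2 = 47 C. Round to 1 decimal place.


Q = m_dot * Cp * (T2 - T1)
Q = 173 * 1.1 * (47 - 32)
Q = 173 * 1.1 * 15
Q = 2854.5 kJ/hr


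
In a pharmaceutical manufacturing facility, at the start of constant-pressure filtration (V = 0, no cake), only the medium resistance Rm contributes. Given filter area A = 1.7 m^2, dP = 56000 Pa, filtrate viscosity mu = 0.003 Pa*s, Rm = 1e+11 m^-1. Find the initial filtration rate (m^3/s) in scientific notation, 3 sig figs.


rate = A * dP / (mu * Rm)
rate = 1.7 * 56000 / (0.003 * 1e+11)
rate = 95200.0 / 3.000e+08
rate = 3.17e-04 m^3/s


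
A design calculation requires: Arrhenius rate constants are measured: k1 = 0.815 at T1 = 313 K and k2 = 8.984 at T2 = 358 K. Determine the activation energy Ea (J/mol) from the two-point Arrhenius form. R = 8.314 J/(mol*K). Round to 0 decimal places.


Ea = R * ln(k2/k1) / (1/T1 - 1/T2)
ln(k2/k1) = ln(8.984/0.815) = 2.4000124
1/T1 - 1/T2 = 1/313 - 1/358 = 0.00040159209
Ea = 8.314 * 2.4000124 / 0.00040159209
Ea = 49686 J/mol


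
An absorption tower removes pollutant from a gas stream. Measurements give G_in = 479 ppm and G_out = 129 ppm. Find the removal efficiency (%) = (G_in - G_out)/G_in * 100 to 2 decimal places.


Efficiency = (G_in - G_out) / G_in * 100%
Efficiency = (479 - 129) / 479 * 100
Efficiency = 350 / 479 * 100
Efficiency = 73.07%


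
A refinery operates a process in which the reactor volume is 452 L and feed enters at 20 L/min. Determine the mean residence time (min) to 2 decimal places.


tau = V / v0
tau = 452 / 20
tau = 22.60 min


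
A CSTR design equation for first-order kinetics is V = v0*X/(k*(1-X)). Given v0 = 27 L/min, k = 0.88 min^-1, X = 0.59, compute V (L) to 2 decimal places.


V = v0 * X / (k * (1 - X))
V = 27 * 0.59 / (0.88 * (1 - 0.59))
V = 15.93 / (0.88 * 0.41)
V = 15.93 / 0.3608
V = 44.15 L


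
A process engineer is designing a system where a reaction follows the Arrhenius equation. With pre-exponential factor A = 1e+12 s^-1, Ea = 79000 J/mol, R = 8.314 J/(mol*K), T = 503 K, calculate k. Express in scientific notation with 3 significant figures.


k = A * exp(-Ea/(R*T))
k = 1e+12 * exp(-79000 / (8.314 * 503))
k = 1e+12 * exp(-18.890745)
k = 6.25e+03


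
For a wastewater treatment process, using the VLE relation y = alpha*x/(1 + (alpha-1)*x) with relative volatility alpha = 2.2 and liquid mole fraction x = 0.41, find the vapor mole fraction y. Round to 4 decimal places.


y = alpha*x / (1 + (alpha-1)*x)
y = 2.2*0.41 / (1 + (2.2-1)*0.41)
y = 0.902 / (1 + 0.492)
y = 0.902 / 1.492
y = 0.6046


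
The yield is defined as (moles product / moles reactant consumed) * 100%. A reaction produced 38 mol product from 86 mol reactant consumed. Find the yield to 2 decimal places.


Yield = (moles product / moles consumed) * 100%
Yield = (38 / 86) * 100
Yield = 0.4419 * 100
Yield = 44.19%


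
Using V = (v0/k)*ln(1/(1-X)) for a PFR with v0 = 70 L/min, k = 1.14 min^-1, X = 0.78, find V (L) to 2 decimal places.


V = (v0/k) * ln(1/(1-X))
V = (70/1.14) * ln(1/(1-0.78))
V = 61.403509 * ln(4.545455)
V = 61.403509 * 1.514128
V = 92.97 L


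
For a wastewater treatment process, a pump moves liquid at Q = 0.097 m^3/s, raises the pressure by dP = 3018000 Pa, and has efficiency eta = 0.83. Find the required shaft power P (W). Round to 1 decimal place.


P = Q * dP / eta
P = 0.097 * 3018000 / 0.83
P = 292746.0 / 0.83
P = 352706.0 W


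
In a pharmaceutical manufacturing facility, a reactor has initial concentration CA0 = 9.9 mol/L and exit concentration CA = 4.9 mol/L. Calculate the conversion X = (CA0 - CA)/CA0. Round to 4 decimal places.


X = (CA0 - CA) / CA0
X = (9.9 - 4.9) / 9.9
X = 5.0 / 9.9
X = 0.5051


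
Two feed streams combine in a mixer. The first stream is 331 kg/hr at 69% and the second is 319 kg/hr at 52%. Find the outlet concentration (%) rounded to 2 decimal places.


Mass balance on solute: F1*x1 + F2*x2 = F3*x3
F3 = F1 + F2 = 331 + 319 = 650 kg/hr
x3 = (F1*x1 + F2*x2)/F3
x3 = (331*0.69 + 319*0.52) / 650
x3 = 60.66%


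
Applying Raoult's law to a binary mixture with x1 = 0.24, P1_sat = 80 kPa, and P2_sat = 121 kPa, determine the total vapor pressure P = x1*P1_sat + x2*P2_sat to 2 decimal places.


P = x1*P1_sat + x2*P2_sat
x2 = 1 - x1 = 1 - 0.24 = 0.76
P = 0.24*80 + 0.76*121
P = 19.2 + 91.96
P = 111.16 kPa


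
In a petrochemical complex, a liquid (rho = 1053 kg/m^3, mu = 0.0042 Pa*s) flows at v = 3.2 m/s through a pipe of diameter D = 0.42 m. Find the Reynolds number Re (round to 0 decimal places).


Re = rho * v * D / mu
Re = 1053 * 3.2 * 0.42 / 0.0042
Re = 1415.232 / 0.0042
Re = 336960


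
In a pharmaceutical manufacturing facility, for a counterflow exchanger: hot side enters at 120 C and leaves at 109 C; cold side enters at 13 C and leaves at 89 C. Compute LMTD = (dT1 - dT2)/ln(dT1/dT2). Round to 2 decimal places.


dT1 = Th_in - Tc_out = 120 - 89 = 31
dT2 = Th_out - Tc_in = 109 - 13 = 96
LMTD = (dT1 - dT2) / ln(dT1/dT2)
LMTD = (31 - 96) / ln(31/96)
LMTD = 57.50 K


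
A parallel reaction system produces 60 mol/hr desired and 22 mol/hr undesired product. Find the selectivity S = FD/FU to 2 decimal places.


S = desired product rate / undesired product rate
S = 60 / 22
S = 2.73


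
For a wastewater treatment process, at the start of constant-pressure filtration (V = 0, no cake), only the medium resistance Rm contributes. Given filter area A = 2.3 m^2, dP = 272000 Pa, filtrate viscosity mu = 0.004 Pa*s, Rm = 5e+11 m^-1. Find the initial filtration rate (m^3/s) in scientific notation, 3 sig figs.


rate = A * dP / (mu * Rm)
rate = 2.3 * 272000 / (0.004 * 5e+11)
rate = 625600.0 / 2.000e+09
rate = 3.13e-04 m^3/s


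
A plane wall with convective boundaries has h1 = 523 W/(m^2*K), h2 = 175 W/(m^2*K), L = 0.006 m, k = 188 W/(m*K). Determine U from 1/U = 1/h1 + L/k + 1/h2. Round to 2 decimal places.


1/U = 1/h1 + L/k + 1/h2
1/U = 1/523 + 0.006/188 + 1/175
1/U = 0.0019120459 + 3.19149e-05 + 0.0057142857
1/U = 0.0076582465
U = 130.58 W/(m^2*K)


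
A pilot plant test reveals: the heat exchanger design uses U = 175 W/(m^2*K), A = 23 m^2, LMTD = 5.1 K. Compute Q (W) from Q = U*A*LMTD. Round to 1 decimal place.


Q = U * A * LMTD
Q = 175 * 23 * 5.1
Q = 20527.5 W


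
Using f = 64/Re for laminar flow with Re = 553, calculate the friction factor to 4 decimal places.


f = 64 / Re
f = 64 / 553
f = 0.1157


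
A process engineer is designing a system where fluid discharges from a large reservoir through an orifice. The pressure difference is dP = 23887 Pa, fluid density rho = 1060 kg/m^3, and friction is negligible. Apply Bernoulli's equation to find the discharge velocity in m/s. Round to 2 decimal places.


v = sqrt(2*dP/rho)
v = sqrt(2*23887/1060)
v = sqrt(45.069811)
v = 6.71 m/s


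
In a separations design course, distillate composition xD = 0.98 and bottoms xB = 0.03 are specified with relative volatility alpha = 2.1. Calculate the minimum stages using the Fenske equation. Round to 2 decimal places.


N_min = ln((xD*(1-xB))/(xB*(1-xD))) / ln(alpha)
Numerator inside ln: 0.9506 / 0.0006 = 1584.333333
ln(1584.333333) = 7.367919
ln(alpha) = ln(2.1) = 0.741937
N_min = 7.367919 / 0.741937 = 9.93


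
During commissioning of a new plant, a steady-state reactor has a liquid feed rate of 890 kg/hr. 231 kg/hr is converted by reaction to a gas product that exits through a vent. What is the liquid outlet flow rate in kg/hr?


Steady-state mass balance on the main outlet: F_out = F_in - F_removed
F_out = 890 - 231
F_out = 659 kg/hr


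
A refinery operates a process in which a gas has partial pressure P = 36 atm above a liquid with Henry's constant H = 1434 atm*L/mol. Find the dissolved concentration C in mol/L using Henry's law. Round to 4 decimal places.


C = P / H
C = 36 / 1434
C = 0.0251 mol/L


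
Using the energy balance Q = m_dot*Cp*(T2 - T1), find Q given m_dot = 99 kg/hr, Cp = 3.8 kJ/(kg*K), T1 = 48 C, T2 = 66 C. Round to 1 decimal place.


Q = m_dot * Cp * (T2 - T1)
Q = 99 * 3.8 * (66 - 48)
Q = 99 * 3.8 * 18
Q = 6771.6 kJ/hr


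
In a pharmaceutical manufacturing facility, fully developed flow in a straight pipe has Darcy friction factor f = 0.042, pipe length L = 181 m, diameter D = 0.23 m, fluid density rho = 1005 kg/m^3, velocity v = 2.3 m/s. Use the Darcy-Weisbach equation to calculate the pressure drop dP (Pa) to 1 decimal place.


dP = f * (L/D) * (rho*v^2/2)
dP = 0.042 * (181/0.23) * (1005*2.3^2/2)
L/D = 786.95652174
rho*v^2/2 = 1005*5.29/2 = 2658.225
dP = 0.042 * 786.95652174 * 2658.225
dP = 87860.1 Pa


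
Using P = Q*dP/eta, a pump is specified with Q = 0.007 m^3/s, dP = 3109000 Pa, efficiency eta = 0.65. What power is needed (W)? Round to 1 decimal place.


P = Q * dP / eta
P = 0.007 * 3109000 / 0.65
P = 21763.0 / 0.65
P = 33481.5 W


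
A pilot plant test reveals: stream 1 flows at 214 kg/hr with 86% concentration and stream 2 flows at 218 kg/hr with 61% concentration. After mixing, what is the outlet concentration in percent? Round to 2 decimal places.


Mass balance on solute: F1*x1 + F2*x2 = F3*x3
F3 = F1 + F2 = 214 + 218 = 432 kg/hr
x3 = (F1*x1 + F2*x2)/F3
x3 = (214*0.86 + 218*0.61) / 432
x3 = 73.38%


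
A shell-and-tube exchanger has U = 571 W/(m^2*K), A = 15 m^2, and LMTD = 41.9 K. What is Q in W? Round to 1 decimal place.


Q = U * A * LMTD
Q = 571 * 15 * 41.9
Q = 358873.5 W


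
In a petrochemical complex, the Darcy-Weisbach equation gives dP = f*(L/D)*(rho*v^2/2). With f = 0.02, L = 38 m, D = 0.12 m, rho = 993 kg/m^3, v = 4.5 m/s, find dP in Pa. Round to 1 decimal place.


dP = f * (L/D) * (rho*v^2/2)
dP = 0.02 * (38/0.12) * (993*4.5^2/2)
L/D = 316.66666667
rho*v^2/2 = 993*20.25/2 = 10054.125
dP = 0.02 * 316.66666667 * 10054.125
dP = 63676.1 Pa


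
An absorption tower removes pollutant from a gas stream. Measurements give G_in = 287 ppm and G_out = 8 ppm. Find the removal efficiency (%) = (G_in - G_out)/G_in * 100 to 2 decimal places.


Efficiency = (G_in - G_out) / G_in * 100%
Efficiency = (287 - 8) / 287 * 100
Efficiency = 279 / 287 * 100
Efficiency = 97.21%


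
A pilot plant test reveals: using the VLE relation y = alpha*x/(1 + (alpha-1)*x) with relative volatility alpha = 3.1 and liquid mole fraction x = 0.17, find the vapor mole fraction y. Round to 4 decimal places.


y = alpha*x / (1 + (alpha-1)*x)
y = 3.1*0.17 / (1 + (3.1-1)*0.17)
y = 0.527 / (1 + 0.357)
y = 0.527 / 1.357
y = 0.3884


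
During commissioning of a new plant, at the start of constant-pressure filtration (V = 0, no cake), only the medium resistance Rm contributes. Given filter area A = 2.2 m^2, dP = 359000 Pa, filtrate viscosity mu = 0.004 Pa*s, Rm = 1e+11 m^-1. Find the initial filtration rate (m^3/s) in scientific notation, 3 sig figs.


rate = A * dP / (mu * Rm)
rate = 2.2 * 359000 / (0.004 * 1e+11)
rate = 789800.0 / 4.000e+08
rate = 1.97e-03 m^3/s


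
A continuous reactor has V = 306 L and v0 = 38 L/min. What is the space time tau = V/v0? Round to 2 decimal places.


tau = V / v0
tau = 306 / 38
tau = 8.05 min


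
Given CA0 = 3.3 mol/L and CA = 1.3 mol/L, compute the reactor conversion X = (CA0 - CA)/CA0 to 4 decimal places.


X = (CA0 - CA) / CA0
X = (3.3 - 1.3) / 3.3
X = 2.0 / 3.3
X = 0.6061


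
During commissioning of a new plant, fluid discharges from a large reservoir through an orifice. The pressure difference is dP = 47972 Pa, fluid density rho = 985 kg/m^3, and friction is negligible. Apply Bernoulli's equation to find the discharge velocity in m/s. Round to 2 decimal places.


v = sqrt(2*dP/rho)
v = sqrt(2*47972/985)
v = sqrt(97.405076)
v = 9.87 m/s


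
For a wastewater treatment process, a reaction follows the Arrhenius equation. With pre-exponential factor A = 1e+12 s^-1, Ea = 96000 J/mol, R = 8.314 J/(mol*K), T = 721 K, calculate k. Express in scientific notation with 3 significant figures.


k = A * exp(-Ea/(R*T))
k = 1e+12 * exp(-96000 / (8.314 * 721))
k = 1e+12 * exp(-16.014963)
k = 1.11e+05


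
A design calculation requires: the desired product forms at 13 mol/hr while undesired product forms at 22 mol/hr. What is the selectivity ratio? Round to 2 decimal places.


S = desired product rate / undesired product rate
S = 13 / 22
S = 0.59


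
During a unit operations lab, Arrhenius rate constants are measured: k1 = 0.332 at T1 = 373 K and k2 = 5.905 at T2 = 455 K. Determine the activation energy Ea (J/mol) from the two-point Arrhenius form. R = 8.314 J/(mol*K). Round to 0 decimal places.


Ea = R * ln(k2/k1) / (1/T1 - 1/T2)
ln(k2/k1) = ln(5.905/0.332) = 2.8784198
1/T1 - 1/T2 = 1/373 - 1/455 = 0.00048316295
Ea = 8.314 * 2.8784198 / 0.00048316295
Ea = 49530 J/mol


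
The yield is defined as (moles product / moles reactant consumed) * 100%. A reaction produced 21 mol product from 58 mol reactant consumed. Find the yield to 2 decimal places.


Yield = (moles product / moles consumed) * 100%
Yield = (21 / 58) * 100
Yield = 0.3621 * 100
Yield = 36.21%


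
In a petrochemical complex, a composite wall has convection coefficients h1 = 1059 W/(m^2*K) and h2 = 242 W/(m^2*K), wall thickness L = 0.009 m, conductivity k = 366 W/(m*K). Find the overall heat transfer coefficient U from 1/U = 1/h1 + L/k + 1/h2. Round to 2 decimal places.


1/U = 1/h1 + L/k + 1/h2
1/U = 1/1059 + 0.009/366 + 1/242
1/U = 0.0009442871 + 2.45902e-05 + 0.0041322314
1/U = 0.0051011087
U = 196.04 W/(m^2*K)


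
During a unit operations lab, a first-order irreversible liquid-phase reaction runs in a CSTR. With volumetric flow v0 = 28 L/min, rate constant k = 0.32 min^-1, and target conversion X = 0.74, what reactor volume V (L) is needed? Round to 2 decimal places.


V = v0 * X / (k * (1 - X))
V = 28 * 0.74 / (0.32 * (1 - 0.74))
V = 20.72 / (0.32 * 0.26)
V = 20.72 / 0.0832
V = 249.04 L


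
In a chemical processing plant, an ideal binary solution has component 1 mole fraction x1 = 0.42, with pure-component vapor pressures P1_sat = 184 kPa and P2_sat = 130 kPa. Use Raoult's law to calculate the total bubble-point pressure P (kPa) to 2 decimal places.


P = x1*P1_sat + x2*P2_sat
x2 = 1 - x1 = 1 - 0.42 = 0.58
P = 0.42*184 + 0.58*130
P = 77.28 + 75.4
P = 152.68 kPa


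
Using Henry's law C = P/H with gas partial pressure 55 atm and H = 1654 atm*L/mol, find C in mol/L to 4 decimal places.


C = P / H
C = 55 / 1654
C = 0.0333 mol/L


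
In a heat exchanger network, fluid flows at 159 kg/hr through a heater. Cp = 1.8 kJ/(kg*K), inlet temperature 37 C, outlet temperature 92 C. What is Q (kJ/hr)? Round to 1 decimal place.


Q = m_dot * Cp * (T2 - T1)
Q = 159 * 1.8 * (92 - 37)
Q = 159 * 1.8 * 55
Q = 15741.0 kJ/hr


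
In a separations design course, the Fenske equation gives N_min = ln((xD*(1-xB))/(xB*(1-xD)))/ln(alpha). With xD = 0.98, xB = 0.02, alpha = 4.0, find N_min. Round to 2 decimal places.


N_min = ln((xD*(1-xB))/(xB*(1-xD))) / ln(alpha)
Numerator inside ln: 0.9604 / 0.0004 = 2401.0
ln(2401.0) = 7.783641
ln(alpha) = ln(4.0) = 1.386294
N_min = 7.783641 / 1.386294 = 5.61


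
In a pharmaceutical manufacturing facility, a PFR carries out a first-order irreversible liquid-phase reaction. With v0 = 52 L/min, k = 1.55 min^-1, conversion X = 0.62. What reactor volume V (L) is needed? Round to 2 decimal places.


V = (v0/k) * ln(1/(1-X))
V = (52/1.55) * ln(1/(1-0.62))
V = 33.548387 * ln(2.631579)
V = 33.548387 * 0.967584
V = 32.46 L


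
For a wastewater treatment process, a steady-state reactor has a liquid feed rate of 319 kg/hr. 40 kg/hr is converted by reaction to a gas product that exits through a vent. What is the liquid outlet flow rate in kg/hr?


Steady-state mass balance on the main outlet: F_out = F_in - F_removed
F_out = 319 - 40
F_out = 279 kg/hr


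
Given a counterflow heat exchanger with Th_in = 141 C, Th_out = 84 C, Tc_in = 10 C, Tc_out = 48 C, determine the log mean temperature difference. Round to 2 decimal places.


dT1 = Th_in - Tc_out = 141 - 48 = 93
dT2 = Th_out - Tc_in = 84 - 10 = 74
LMTD = (dT1 - dT2) / ln(dT1/dT2)
LMTD = (93 - 74) / ln(93/74)
LMTD = 83.14 K


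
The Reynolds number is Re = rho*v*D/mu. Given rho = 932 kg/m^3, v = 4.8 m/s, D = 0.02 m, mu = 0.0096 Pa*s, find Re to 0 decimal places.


Re = rho * v * D / mu
Re = 932 * 4.8 * 0.02 / 0.0096
Re = 89.472 / 0.0096
Re = 9320


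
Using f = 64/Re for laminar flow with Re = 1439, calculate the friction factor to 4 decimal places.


f = 64 / Re
f = 64 / 1439
f = 0.0445


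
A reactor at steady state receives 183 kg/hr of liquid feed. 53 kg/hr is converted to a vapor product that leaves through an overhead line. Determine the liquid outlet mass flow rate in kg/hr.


Steady-state mass balance on the main outlet: F_out = F_in - F_removed
F_out = 183 - 53
F_out = 130 kg/hr


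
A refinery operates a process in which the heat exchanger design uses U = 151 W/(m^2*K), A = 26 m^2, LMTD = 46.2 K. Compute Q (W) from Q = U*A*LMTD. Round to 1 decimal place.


Q = U * A * LMTD
Q = 151 * 26 * 46.2
Q = 181381.2 W


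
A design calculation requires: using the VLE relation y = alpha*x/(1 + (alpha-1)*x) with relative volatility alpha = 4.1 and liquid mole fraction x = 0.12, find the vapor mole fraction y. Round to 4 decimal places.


y = alpha*x / (1 + (alpha-1)*x)
y = 4.1*0.12 / (1 + (4.1-1)*0.12)
y = 0.492 / (1 + 0.372)
y = 0.492 / 1.372
y = 0.3586


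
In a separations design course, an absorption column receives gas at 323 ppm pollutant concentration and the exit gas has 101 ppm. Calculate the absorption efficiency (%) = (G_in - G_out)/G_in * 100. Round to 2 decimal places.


Efficiency = (G_in - G_out) / G_in * 100%
Efficiency = (323 - 101) / 323 * 100
Efficiency = 222 / 323 * 100
Efficiency = 68.73%


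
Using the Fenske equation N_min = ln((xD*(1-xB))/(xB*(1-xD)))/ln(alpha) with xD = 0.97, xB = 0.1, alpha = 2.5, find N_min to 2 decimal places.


N_min = ln((xD*(1-xB))/(xB*(1-xD))) / ln(alpha)
Numerator inside ln: 0.873 / 0.003 = 291.0
ln(291.0) = 5.673323
ln(alpha) = ln(2.5) = 0.916291
N_min = 5.673323 / 0.916291 = 6.19


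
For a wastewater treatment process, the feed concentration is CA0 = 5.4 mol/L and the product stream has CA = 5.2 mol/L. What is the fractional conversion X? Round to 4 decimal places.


X = (CA0 - CA) / CA0
X = (5.4 - 5.2) / 5.4
X = 0.2 / 5.4
X = 0.0370


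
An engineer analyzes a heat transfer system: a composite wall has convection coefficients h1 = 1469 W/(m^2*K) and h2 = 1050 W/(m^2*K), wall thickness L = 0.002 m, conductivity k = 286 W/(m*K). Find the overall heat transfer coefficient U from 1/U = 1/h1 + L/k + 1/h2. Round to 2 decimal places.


1/U = 1/h1 + L/k + 1/h2
1/U = 1/1469 + 0.002/286 + 1/1050
1/U = 0.0006807352 + 6.993e-06 + 0.000952381
1/U = 0.0016401092
U = 609.72 W/(m^2*K)


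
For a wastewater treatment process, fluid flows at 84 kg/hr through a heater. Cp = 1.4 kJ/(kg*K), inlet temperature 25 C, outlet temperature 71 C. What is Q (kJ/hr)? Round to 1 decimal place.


Q = m_dot * Cp * (T2 - T1)
Q = 84 * 1.4 * (71 - 25)
Q = 84 * 1.4 * 46
Q = 5409.6 kJ/hr


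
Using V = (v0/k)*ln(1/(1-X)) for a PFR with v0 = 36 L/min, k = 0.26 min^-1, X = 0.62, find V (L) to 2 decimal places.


V = (v0/k) * ln(1/(1-X))
V = (36/0.26) * ln(1/(1-0.62))
V = 138.461538 * ln(2.631579)
V = 138.461538 * 0.967584
V = 133.97 L


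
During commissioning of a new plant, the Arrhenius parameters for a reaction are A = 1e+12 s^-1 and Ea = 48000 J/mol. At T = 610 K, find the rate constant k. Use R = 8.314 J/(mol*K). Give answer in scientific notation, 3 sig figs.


k = A * exp(-Ea/(R*T))
k = 1e+12 * exp(-48000 / (8.314 * 610))
k = 1e+12 * exp(-9.464581)
k = 7.76e+07


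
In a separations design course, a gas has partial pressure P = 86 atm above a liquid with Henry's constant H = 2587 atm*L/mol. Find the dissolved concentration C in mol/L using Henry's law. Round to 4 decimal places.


C = P / H
C = 86 / 2587
C = 0.0332 mol/L


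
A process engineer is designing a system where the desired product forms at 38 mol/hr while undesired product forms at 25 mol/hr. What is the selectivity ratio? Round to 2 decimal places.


S = desired product rate / undesired product rate
S = 38 / 25
S = 1.52
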